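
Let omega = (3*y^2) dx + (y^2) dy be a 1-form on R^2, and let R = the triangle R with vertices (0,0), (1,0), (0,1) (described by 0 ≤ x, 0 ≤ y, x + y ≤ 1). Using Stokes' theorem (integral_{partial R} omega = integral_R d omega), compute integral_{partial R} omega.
integral_(partial R) omega = -1

Stokes: integral_partial_R omega = integral_R d omega with d omega = (∂Q/∂x - ∂P/∂y) dx ∧ dy.
  ∂Q/∂x = 0
  ∂P/∂y = 6*y
  integrand = ∂Q/∂x - ∂P/∂y = -6*y.
Integrating over R: integral_0^1 integral_0^{1-x} (-6*y) dy dx = -1.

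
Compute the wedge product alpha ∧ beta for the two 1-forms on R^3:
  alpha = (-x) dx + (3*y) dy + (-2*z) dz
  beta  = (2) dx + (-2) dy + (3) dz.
alpha ∧ beta = (2*x - 6*y) dx ∧ dy + (-3*x + 4*z) dx ∧ dz + (9*y - 4*z) dy ∧ dz

Distribute the wedge, using dx_i ∧ dx_j = -dx_j ∧ dx_i and dx_i ∧ dx_i = 0. For each pair (i, j) with i < j, the coefficient of dx_i ∧ dx_j in alpha ∧ beta is (alpha_i * beta_j - alpha_j * beta_i). Collecting: alpha ∧ beta = (2*x - 6*y) dx ∧ dy + (-3*x + 4*z) dx ∧ dz + (9*y - 4*z) dy ∧ dz.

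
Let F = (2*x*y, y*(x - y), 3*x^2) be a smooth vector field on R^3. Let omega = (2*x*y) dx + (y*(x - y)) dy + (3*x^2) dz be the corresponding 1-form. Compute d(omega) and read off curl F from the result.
d(omega) = (0) dy ∧ dz + (-6*x) dz ∧ dx + (-2*x + y) dx ∧ dy; curl F = (0, -6*x, -2*x + y)

d omega = sum_{i<j} (∂f_j/∂x_i - ∂f_i/∂x_j) dx_i ∧ dx_j. Under the identification (dy ∧ dz, dz ∧ dx, dx ∧ dy) ↔ (e_x, e_y, e_z), the coefficients are exactly the components of curl F. Compute:
  ∂R/∂y - ∂Q/∂z = (0) - (0) = 0
  ∂P/∂z - ∂R/∂x = (0) - (6*x) = -6*x
  ∂Q/∂x - ∂P/∂y = (y) - (2*x) = -2*x + y.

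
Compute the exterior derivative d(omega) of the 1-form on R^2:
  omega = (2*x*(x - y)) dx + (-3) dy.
d(omega) = (2*x) dx ∧ dy

For a 1-form omega = sum_i f_i dx_i, the exterior derivative is
  d(omega) = sum_{i < j} (∂f_j/∂x_i - ∂f_i/∂x_j) dx_i ∧ dx_j.
  coefficient of dx ∧ dy: ∂f_2/∂x - ∂f_1/∂y = ∂(-3)/∂x - ∂(2*x*(x - y))/∂y = 2*x
Assembling: d(omega) = (2*x) dx ∧ dy.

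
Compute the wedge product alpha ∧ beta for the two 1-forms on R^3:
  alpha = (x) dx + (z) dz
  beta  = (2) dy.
alpha ∧ beta = (2*x) dx ∧ dy + (-2*z) dy ∧ dz

Distribute the wedge, using dx_i ∧ dx_j = -dx_j ∧ dx_i and dx_i ∧ dx_i = 0. For each pair (i, j) with i < j, the coefficient of dx_i ∧ dx_j in alpha ∧ beta is (alpha_i * beta_j - alpha_j * beta_i). Collecting: alpha ∧ beta = (2*x) dx ∧ dy + (-2*z) dy ∧ dz.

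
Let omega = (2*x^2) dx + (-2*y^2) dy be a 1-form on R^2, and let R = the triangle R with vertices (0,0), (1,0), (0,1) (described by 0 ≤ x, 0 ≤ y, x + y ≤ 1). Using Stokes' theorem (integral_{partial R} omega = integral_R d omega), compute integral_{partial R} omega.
integral_(partial R) omega = 0

Stokes: integral_partial_R omega = integral_R d omega with d omega = (∂Q/∂x - ∂P/∂y) dx ∧ dy.
  ∂Q/∂x = 0
  ∂P/∂y = 0
  integrand = ∂Q/∂x - ∂P/∂y = 0.
Integrating over R: integral_0^1 integral_0^{1-x} (0) dy dx = 0.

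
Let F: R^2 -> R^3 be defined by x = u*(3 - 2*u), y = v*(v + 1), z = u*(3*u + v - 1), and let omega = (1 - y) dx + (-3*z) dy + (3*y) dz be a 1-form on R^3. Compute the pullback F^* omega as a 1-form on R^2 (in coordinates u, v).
F^* omega = (22*u*v^2 + 22*u*v - 4*u + 3*v^3 - 3*v^2 - 6*v + 3) du + (3*u*(-6*u*v - 3*u - v^2 + 2*v + 1)) dv

Using F^*(f dg) = (f ∘ F) d(g ∘ F), substitute each coordinate x_i by F_i(u, v) in f_i, and replace dx_i by d F_i = (∂F_i/∂u) du + (∂F_i/∂v) dv.
  For the x component: f_1(F) = -v^2 - v + 1; d F_1 = (3 - 4*u) du + (0) dv
  For the y component: f_2(F) = 3*u*(-3*u - v + 1); d F_2 = (0) du + (2*v + 1) dv
  For the z component: f_3(F) = 3*v*(v + 1); d F_3 = (6*u + v - 1) du + (u) dv
Combining and collecting du, dv coefficients:
  coeff of du: 22*u*v^2 + 22*u*v - 4*u + 3*v^3 - 3*v^2 - 6*v + 3
  coeff of dv: 3*u*(-6*u*v - 3*u - v^2 + 2*v + 1)
F^* omega = (22*u*v^2 + 22*u*v - 4*u + 3*v^3 - 3*v^2 - 6*v + 3) du + (3*u*(-6*u*v - 3*u - v^2 + 2*v + 1)) dv.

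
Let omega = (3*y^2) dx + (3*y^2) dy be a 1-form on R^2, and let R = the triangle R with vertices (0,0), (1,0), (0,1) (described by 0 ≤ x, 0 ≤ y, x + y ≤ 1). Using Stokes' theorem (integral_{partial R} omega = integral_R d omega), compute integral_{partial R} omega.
integral_(partial R) omega = -1

Stokes: integral_partial_R omega = integral_R d omega with d omega = (∂Q/∂x - ∂P/∂y) dx ∧ dy.
  ∂Q/∂x = 0
  ∂P/∂y = 6*y
  integrand = ∂Q/∂x - ∂P/∂y = -6*y.
Integrating over R: integral_0^1 integral_0^{1-x} (-6*y) dy dx = -1.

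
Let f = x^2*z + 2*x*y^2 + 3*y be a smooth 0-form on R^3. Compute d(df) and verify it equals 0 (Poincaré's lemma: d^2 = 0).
d(df) = 0

Step 1: df = sum_i (∂f/∂x_i) dx_i = (2*x*z + 2*y^2) dx + (4*x*y + 3) dy + (x^2) dz.
Step 2: Apply d again. Using the 1-form formula, the coefficient of dx ∧ dy in d(df) is ∂^2 f/∂x ∂y - ∂^2 f/∂y ∂x = (4*y) - (4*y) = 0 (equality of mixed partials for smooth f).
Similarly for dx ∧ dz and dy ∧ dz — all coefficients vanish. So d(df) = 0.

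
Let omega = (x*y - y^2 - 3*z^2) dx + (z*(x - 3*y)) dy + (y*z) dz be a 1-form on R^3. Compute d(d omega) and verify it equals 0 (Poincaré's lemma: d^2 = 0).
d(d omega) = 0

Step 1: d omega = sum_{i<j} (∂f_j/∂x_i - ∂f_i/∂x_j) dx_i ∧ dx_j:
  coeff of dx ∧ dy: -x + 2*y + z
  coeff of dx ∧ dz: 6*z
  coeff of dy ∧ dz: -x + 3*y + z
Step 2: Apply d again to each 2-form coefficient. The only possible 3-form in R^3 is dx ∧ dy ∧ dz, with coefficient
  ∂(coeff of dy∧dz)/∂x - ∂(coeff of dx∧dz)/∂y + ∂(coeff of dx∧dy)/∂z
  = ∂/∂x (-x + 3*y + z) - ∂/∂y (6*z) + ∂/∂z (-x + 2*y + z).
Each of these terms simplifies to sums of mixed partials that cancel in pairs. The result is 0 (by equality of mixed partials for smooth functions — Schwarz / Clairaut).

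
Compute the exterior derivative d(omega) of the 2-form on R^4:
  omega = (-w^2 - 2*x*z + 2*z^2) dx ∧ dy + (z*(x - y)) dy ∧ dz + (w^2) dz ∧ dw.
d(omega) = (-2*x + 5*z) dx ∧ dy ∧ dz + (-2*w) dx ∧ dy ∧ dw

For a 2-form omega = sum_{i<j} g_{ij} dx_i ∧ dx_j, the exterior derivative is
  d(omega) = sum_{i<j} d(g_{ij}) ∧ dx_i ∧ dx_j = sum_{i<j, k} (∂g_{ij}/∂x_k) dx_k ∧ dx_i ∧ dx_j.
Expand each term, using dx_k ∧ dx_i ∧ dx_j = sgn(permutation) dx_{(a)} ∧ dx_{(b)} ∧ dx_{(c)} with (a < b < c) sorted:
  d(-w^2 - 2*x*z + 2*z^2) includes (∂/∂z)(-w^2 - 2*x*z + 2*z^2) dz = (-2*x + 4*z) dz, which multiplied by dx ∧ dy gives (-2*x + 4*z) dx ∧ dy ∧ dz
  d(-w^2 - 2*x*z + 2*z^2) includes (∂/∂w)(-w^2 - 2*x*z + 2*z^2) dw = (-2*w) dw, which multiplied by dx ∧ dy gives (-2*w) dx ∧ dy ∧ dw
  d(z*(x - y)) includes (∂/∂x)(z*(x - y)) dx = (z) dx, which multiplied by dy ∧ dz gives (z) dx ∧ dy ∧ dz
Collecting like 3-forms: d(omega) = (-2*x + 5*z) dx ∧ dy ∧ dz + (-2*w) dx ∧ dy ∧ dw.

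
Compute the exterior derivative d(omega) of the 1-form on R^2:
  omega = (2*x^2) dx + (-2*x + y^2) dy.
d(omega) = (-2) dx ∧ dy

For a 1-form omega = sum_i f_i dx_i, the exterior derivative is
  d(omega) = sum_{i < j} (∂f_j/∂x_i - ∂f_i/∂x_j) dx_i ∧ dx_j.
  coefficient of dx ∧ dy: ∂f_2/∂x - ∂f_1/∂y = ∂(-2*x + y^2)/∂x - ∂(2*x^2)/∂y = -2
Assembling: d(omega) = (-2) dx ∧ dy.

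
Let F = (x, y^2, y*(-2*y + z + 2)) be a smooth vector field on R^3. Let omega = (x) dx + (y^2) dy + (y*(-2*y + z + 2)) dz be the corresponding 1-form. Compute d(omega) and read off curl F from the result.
d(omega) = (-4*y + z + 2) dy ∧ dz + (0) dz ∧ dx + (0) dx ∧ dy; curl F = (-4*y + z + 2, 0, 0)

d omega = sum_{i<j} (∂f_j/∂x_i - ∂f_i/∂x_j) dx_i ∧ dx_j. Under the identification (dy ∧ dz, dz ∧ dx, dx ∧ dy) ↔ (e_x, e_y, e_z), the coefficients are exactly the components of curl F. Compute:
  ∂R/∂y - ∂Q/∂z = (-4*y + z + 2) - (0) = -4*y + z + 2
  ∂P/∂z - ∂R/∂x = (0) - (0) = 0
  ∂Q/∂x - ∂P/∂y = (0) - (0) = 0.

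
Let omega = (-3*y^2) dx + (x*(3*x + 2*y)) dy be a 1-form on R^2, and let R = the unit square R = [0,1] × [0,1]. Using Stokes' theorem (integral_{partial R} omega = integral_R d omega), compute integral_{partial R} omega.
integral_(partial R) omega = 7

Stokes: integral_partial_R omega = integral_R d omega with d omega = (∂Q/∂x - ∂P/∂y) dx ∧ dy.
  ∂Q/∂x = 6*x + 2*y
  ∂P/∂y = -6*y
  integrand = ∂Q/∂x - ∂P/∂y = 6*x + 8*y.
Integrating over R: integral_0^1 integral_0^1 (6*x + 8*y) dx dy = 7.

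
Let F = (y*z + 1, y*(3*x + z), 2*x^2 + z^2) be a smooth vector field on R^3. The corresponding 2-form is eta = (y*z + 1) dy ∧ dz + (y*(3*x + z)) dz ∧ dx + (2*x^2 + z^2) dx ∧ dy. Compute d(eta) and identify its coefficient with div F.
d(eta) = (3*x + 3*z) dx ∧ dy ∧ dz; div F = 3*x + 3*z

For a 2-form in R^3 of the form above, applying d gives a 3-form with coefficient ∂P/∂x + ∂Q/∂y + ∂R/∂z:
  ∂P/∂x = 0
  ∂Q/∂y = 3*x + z
  ∂R/∂z = 2*z
Sum = 3*x + 3*z, which is exactly div F.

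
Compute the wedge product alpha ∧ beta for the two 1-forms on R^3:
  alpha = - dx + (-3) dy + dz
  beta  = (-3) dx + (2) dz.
alpha ∧ beta = (1) dx ∧ dz + (-9) dx ∧ dy + (-6) dy ∧ dz

Distribute the wedge, using dx_i ∧ dx_j = -dx_j ∧ dx_i and dx_i ∧ dx_i = 0. For each pair (i, j) with i < j, the coefficient of dx_i ∧ dx_j in alpha ∧ beta is (alpha_i * beta_j - alpha_j * beta_i). Collecting: alpha ∧ beta = (1) dx ∧ dz + (-9) dx ∧ dy + (-6) dy ∧ dz.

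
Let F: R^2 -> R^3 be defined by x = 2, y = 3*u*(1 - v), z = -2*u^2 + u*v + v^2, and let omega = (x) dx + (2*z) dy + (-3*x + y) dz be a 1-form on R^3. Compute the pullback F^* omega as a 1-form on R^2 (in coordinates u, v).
F^* omega = (24*u^2*v - 24*u^2 - 9*u*v^2 + 9*u*v + 24*u - 6*v^3 + 6*v^2 - 6*v) du + (12*u^3 - 9*u^2*v + 3*u^2 - 12*u*v^2 + 6*u*v - 6*u - 12*v) dv

Using F^*(f dg) = (f ∘ F) d(g ∘ F), substitute each coordinate x_i by F_i(u, v) in f_i, and replace dx_i by d F_i = (∂F_i/∂u) du + (∂F_i/∂v) dv.
  For the x component: f_1(F) = 2; d F_1 = (0) du + (0) dv
  For the y component: f_2(F) = -4*u^2 + 2*u*v + 2*v^2; d F_2 = (3 - 3*v) du + (-3*u) dv
  For the z component: f_3(F) = -3*u*v + 3*u - 6; d F_3 = (-4*u + v) du + (u + 2*v) dv
Combining and collecting du, dv coefficients:
  coeff of du: 24*u^2*v - 24*u^2 - 9*u*v^2 + 9*u*v + 24*u - 6*v^3 + 6*v^2 - 6*v
  coeff of dv: 12*u^3 - 9*u^2*v + 3*u^2 - 12*u*v^2 + 6*u*v - 6*u - 12*v
F^* omega = (24*u^2*v - 24*u^2 - 9*u*v^2 + 9*u*v + 24*u - 6*v^3 + 6*v^2 - 6*v) du + (12*u^3 - 9*u^2*v + 3*u^2 - 12*u*v^2 + 6*u*v - 6*u - 12*v) dv.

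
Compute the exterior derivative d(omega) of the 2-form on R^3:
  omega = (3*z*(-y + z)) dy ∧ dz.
d(omega) = 0

For a 2-form omega = sum_{i<j} g_{ij} dx_i ∧ dx_j, the exterior derivative is
  d(omega) = sum_{i<j} d(g_{ij}) ∧ dx_i ∧ dx_j = sum_{i<j, k} (∂g_{ij}/∂x_k) dx_k ∧ dx_i ∧ dx_j.
Expand each term, using dx_k ∧ dx_i ∧ dx_j = sgn(permutation) dx_{(a)} ∧ dx_{(b)} ∧ dx_{(c)} with (a < b < c) sorted:

Collecting like 3-forms: d(omega) = 0.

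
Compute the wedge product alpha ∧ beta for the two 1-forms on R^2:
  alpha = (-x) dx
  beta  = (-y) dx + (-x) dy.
alpha ∧ beta = (x^2) dx ∧ dy

Distribute the wedge, using dx_i ∧ dx_j = -dx_j ∧ dx_i and dx_i ∧ dx_i = 0. For each pair (i, j) with i < j, the coefficient of dx_i ∧ dx_j in alpha ∧ beta is (alpha_i * beta_j - alpha_j * beta_i). Collecting: alpha ∧ beta = (x^2) dx ∧ dy.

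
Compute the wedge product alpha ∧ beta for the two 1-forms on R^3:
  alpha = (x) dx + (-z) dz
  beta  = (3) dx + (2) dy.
alpha ∧ beta = (2*x) dx ∧ dy + (3*z) dx ∧ dz + (2*z) dy ∧ dz

Distribute the wedge, using dx_i ∧ dx_j = -dx_j ∧ dx_i and dx_i ∧ dx_i = 0. For each pair (i, j) with i < j, the coefficient of dx_i ∧ dx_j in alpha ∧ beta is (alpha_i * beta_j - alpha_j * beta_i). Collecting: alpha ∧ beta = (2*x) dx ∧ dy + (3*z) dx ∧ dz + (2*z) dy ∧ dz.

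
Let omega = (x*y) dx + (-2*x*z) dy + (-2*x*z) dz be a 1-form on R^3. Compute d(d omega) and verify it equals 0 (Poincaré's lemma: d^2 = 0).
d(d omega) = 0

Step 1: d omega = sum_{i<j} (∂f_j/∂x_i - ∂f_i/∂x_j) dx_i ∧ dx_j:
  coeff of dx ∧ dy: -x - 2*z
  coeff of dx ∧ dz: -2*z
  coeff of dy ∧ dz: 2*x
Step 2: Apply d again to each 2-form coefficient. The only possible 3-form in R^3 is dx ∧ dy ∧ dz, with coefficient
  ∂(coeff of dy∧dz)/∂x - ∂(coeff of dx∧dz)/∂y + ∂(coeff of dx∧dy)/∂z
  = ∂/∂x (2*x) - ∂/∂y (-2*z) + ∂/∂z (-x - 2*z).
Each of these terms simplifies to sums of mixed partials that cancel in pairs. The result is 0 (by equality of mixed partials for smooth functions — Schwarz / Clairaut).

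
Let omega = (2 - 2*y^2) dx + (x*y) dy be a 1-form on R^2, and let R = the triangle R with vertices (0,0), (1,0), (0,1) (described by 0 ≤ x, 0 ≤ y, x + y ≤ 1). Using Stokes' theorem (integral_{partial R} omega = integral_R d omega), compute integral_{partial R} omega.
integral_(partial R) omega = 5/6

Stokes: integral_partial_R omega = integral_R d omega with d omega = (∂Q/∂x - ∂P/∂y) dx ∧ dy.
  ∂Q/∂x = y
  ∂P/∂y = -4*y
  integrand = ∂Q/∂x - ∂P/∂y = 5*y.
Integrating over R: integral_0^1 integral_0^{1-x} (5*y) dy dx = 5/6.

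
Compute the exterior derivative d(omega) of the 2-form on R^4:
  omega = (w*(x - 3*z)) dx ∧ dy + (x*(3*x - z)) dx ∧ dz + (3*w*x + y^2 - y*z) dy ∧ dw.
d(omega) = (-3*w) dx ∧ dy ∧ dz + (3*w + x - 3*z) dx ∧ dy ∧ dw + (y) dy ∧ dz ∧ dw

For a 2-form omega = sum_{i<j} g_{ij} dx_i ∧ dx_j, the exterior derivative is
  d(omega) = sum_{i<j} d(g_{ij}) ∧ dx_i ∧ dx_j = sum_{i<j, k} (∂g_{ij}/∂x_k) dx_k ∧ dx_i ∧ dx_j.
Expand each term, using dx_k ∧ dx_i ∧ dx_j = sgn(permutation) dx_{(a)} ∧ dx_{(b)} ∧ dx_{(c)} with (a < b < c) sorted:
  d(w*(x - 3*z)) includes (∂/∂z)(w*(x - 3*z)) dz = (-3*w) dz, which multiplied by dx ∧ dy gives (-3*w) dx ∧ dy ∧ dz
  d(w*(x - 3*z)) includes (∂/∂w)(w*(x - 3*z)) dw = (x - 3*z) dw, which multiplied by dx ∧ dy gives (x - 3*z) dx ∧ dy ∧ dw
  d(3*w*x + y^2 - y*z) includes (∂/∂x)(3*w*x + y^2 - y*z) dx = (3*w) dx, which multiplied by dy ∧ dw gives (3*w) dx ∧ dy ∧ dw
  d(3*w*x + y^2 - y*z) includes (∂/∂z)(3*w*x + y^2 - y*z) dz = (-y) dz, which multiplied by dy ∧ dw gives (y) dy ∧ dz ∧ dw
Collecting like 3-forms: d(omega) = (-3*w) dx ∧ dy ∧ dz + (3*w + x - 3*z) dx ∧ dy ∧ dw + (y) dy ∧ dz ∧ dw.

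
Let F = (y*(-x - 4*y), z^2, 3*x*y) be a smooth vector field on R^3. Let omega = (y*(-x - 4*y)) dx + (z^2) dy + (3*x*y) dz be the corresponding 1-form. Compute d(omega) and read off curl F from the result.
d(omega) = (3*x - 2*z) dy ∧ dz + (-3*y) dz ∧ dx + (x + 8*y) dx ∧ dy; curl F = (3*x - 2*z, -3*y, x + 8*y)

d omega = sum_{i<j} (∂f_j/∂x_i - ∂f_i/∂x_j) dx_i ∧ dx_j. Under the identification (dy ∧ dz, dz ∧ dx, dx ∧ dy) ↔ (e_x, e_y, e_z), the coefficients are exactly the components of curl F. Compute:
  ∂R/∂y - ∂Q/∂z = (3*x) - (2*z) = 3*x - 2*z
  ∂P/∂z - ∂R/∂x = (0) - (3*y) = -3*y
  ∂Q/∂x - ∂P/∂y = (0) - (-x - 8*y) = x + 8*y.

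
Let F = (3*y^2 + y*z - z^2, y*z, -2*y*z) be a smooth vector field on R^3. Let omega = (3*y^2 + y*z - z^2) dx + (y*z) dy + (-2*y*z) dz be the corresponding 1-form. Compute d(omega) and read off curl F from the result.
d(omega) = (-y - 2*z) dy ∧ dz + (y - 2*z) dz ∧ dx + (-6*y - z) dx ∧ dy; curl F = (-y - 2*z, y - 2*z, -6*y - z)

d omega = sum_{i<j} (∂f_j/∂x_i - ∂f_i/∂x_j) dx_i ∧ dx_j. Under the identification (dy ∧ dz, dz ∧ dx, dx ∧ dy) ↔ (e_x, e_y, e_z), the coefficients are exactly the components of curl F. Compute:
  ∂R/∂y - ∂Q/∂z = (-2*z) - (y) = -y - 2*z
  ∂P/∂z - ∂R/∂x = (y - 2*z) - (0) = y - 2*z
  ∂Q/∂x - ∂P/∂y = (0) - (6*y + z) = -6*y - z.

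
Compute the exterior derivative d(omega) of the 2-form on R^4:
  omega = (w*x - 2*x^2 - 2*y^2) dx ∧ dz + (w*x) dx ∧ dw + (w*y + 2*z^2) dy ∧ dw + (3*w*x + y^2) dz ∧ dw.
d(omega) = (4*y) dx ∧ dy ∧ dz + (3*w + x) dx ∧ dz ∧ dw + (2*y - 4*z) dy ∧ dz ∧ dw

For a 2-form omega = sum_{i<j} g_{ij} dx_i ∧ dx_j, the exterior derivative is
  d(omega) = sum_{i<j} d(g_{ij}) ∧ dx_i ∧ dx_j = sum_{i<j, k} (∂g_{ij}/∂x_k) dx_k ∧ dx_i ∧ dx_j.
Expand each term, using dx_k ∧ dx_i ∧ dx_j = sgn(permutation) dx_{(a)} ∧ dx_{(b)} ∧ dx_{(c)} with (a < b < c) sorted:
  d(w*x - 2*x^2 - 2*y^2) includes (∂/∂y)(w*x - 2*x^2 - 2*y^2) dy = (-4*y) dy, which multiplied by dx ∧ dz gives (4*y) dx ∧ dy ∧ dz
  d(w*x - 2*x^2 - 2*y^2) includes (∂/∂w)(w*x - 2*x^2 - 2*y^2) dw = (x) dw, which multiplied by dx ∧ dz gives (x) dx ∧ dz ∧ dw
  d(w*y + 2*z^2) includes (∂/∂z)(w*y + 2*z^2) dz = (4*z) dz, which multiplied by dy ∧ dw gives (-4*z) dy ∧ dz ∧ dw
  d(3*w*x + y^2) includes (∂/∂x)(3*w*x + y^2) dx = (3*w) dx, which multiplied by dz ∧ dw gives (3*w) dx ∧ dz ∧ dw
  d(3*w*x + y^2) includes (∂/∂y)(3*w*x + y^2) dy = (2*y) dy, which multiplied by dz ∧ dw gives (2*y) dy ∧ dz ∧ dw
Collecting like 3-forms: d(omega) = (4*y) dx ∧ dy ∧ dz + (3*w + x) dx ∧ dz ∧ dw + (2*y - 4*z) dy ∧ dz ∧ dw.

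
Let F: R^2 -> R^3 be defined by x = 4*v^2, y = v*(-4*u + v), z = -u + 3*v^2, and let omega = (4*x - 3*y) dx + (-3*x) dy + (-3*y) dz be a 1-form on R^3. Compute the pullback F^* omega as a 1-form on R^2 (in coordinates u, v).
F^* omega = (3*v*(-4*u + 16*v^2 + v)) du + (v^2*(216*u + 62*v)) dv

Using F^*(f dg) = (f ∘ F) d(g ∘ F), substitute each coordinate x_i by F_i(u, v) in f_i, and replace dx_i by d F_i = (∂F_i/∂u) du + (∂F_i/∂v) dv.
  For the x component: f_1(F) = v*(12*u + 13*v); d F_1 = (0) du + (8*v) dv
  For the y component: f_2(F) = -12*v^2; d F_2 = (-4*v) du + (-4*u + 2*v) dv
  For the z component: f_3(F) = 3*v*(4*u - v); d F_3 = (-1) du + (6*v) dv
Combining and collecting du, dv coefficients:
  coeff of du: 3*v*(-4*u + 16*v^2 + v)
  coeff of dv: v^2*(216*u + 62*v)
F^* omega = (3*v*(-4*u + 16*v^2 + v)) du + (v^2*(216*u + 62*v)) dv.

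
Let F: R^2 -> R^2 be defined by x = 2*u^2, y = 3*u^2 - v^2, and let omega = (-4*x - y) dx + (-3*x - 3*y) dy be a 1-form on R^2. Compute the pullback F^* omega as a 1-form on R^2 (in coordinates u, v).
F^* omega = (-134*u^3 + 22*u*v^2) du + (6*v*(5*u^2 - v^2)) dv

Using F^*(f dg) = (f ∘ F) d(g ∘ F), substitute each coordinate x_i by F_i(u, v) in f_i, and replace dx_i by d F_i = (∂F_i/∂u) du + (∂F_i/∂v) dv.
  For the x component: f_1(F) = -11*u^2 + v^2; d F_1 = (4*u) du + (0) dv
  For the y component: f_2(F) = -15*u^2 + 3*v^2; d F_2 = (6*u) du + (-2*v) dv
Combining and collecting du, dv coefficients:
  coeff of du: -134*u^3 + 22*u*v^2
  coeff of dv: 6*v*(5*u^2 - v^2)
F^* omega = (-134*u^3 + 22*u*v^2) du + (6*v*(5*u^2 - v^2)) dv.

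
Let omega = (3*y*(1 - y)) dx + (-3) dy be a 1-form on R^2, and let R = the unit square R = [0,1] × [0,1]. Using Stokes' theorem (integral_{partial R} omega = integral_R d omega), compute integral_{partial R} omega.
integral_(partial R) omega = 0

Stokes: integral_partial_R omega = integral_R d omega with d omega = (∂Q/∂x - ∂P/∂y) dx ∧ dy.
  ∂Q/∂x = 0
  ∂P/∂y = 3 - 6*y
  integrand = ∂Q/∂x - ∂P/∂y = 6*y - 3.
Integrating over R: integral_0^1 integral_0^1 (6*y - 3) dx dy = 0.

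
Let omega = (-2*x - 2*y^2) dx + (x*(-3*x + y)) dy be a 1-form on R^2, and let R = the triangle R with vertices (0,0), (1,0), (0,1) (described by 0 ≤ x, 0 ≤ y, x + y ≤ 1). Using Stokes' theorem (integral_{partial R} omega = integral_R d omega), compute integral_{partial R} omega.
integral_(partial R) omega = -1/6

Stokes: integral_partial_R omega = integral_R d omega with d omega = (∂Q/∂x - ∂P/∂y) dx ∧ dy.
  ∂Q/∂x = -6*x + y
  ∂P/∂y = -4*y
  integrand = ∂Q/∂x - ∂P/∂y = -6*x + 5*y.
Integrating over R: integral_0^1 integral_0^{1-x} (-6*x + 5*y) dy dx = -1/6.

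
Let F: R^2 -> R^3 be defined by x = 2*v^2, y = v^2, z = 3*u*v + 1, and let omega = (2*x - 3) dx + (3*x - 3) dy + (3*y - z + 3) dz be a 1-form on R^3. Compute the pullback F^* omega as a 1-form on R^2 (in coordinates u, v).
F^* omega = (3*v*(-3*u*v + 3*v^2 + 2)) du + (-9*u^2*v + 9*u*v^2 + 6*u + 28*v^3 - 18*v) dv

Using F^*(f dg) = (f ∘ F) d(g ∘ F), substitute each coordinate x_i by F_i(u, v) in f_i, and replace dx_i by d F_i = (∂F_i/∂u) du + (∂F_i/∂v) dv.
  For the x component: f_1(F) = 4*v^2 - 3; d F_1 = (0) du + (4*v) dv
  For the y component: f_2(F) = 6*v^2 - 3; d F_2 = (0) du + (2*v) dv
  For the z component: f_3(F) = -3*u*v + 3*v^2 + 2; d F_3 = (3*v) du + (3*u) dv
Combining and collecting du, dv coefficients:
  coeff of du: 3*v*(-3*u*v + 3*v^2 + 2)
  coeff of dv: -9*u^2*v + 9*u*v^2 + 6*u + 28*v^3 - 18*v
F^* omega = (3*v*(-3*u*v + 3*v^2 + 2)) du + (-9*u^2*v + 9*u*v^2 + 6*u + 28*v^3 - 18*v) dv.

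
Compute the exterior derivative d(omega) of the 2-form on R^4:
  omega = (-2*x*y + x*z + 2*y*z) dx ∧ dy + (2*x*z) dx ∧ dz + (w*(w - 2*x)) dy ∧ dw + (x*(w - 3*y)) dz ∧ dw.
d(omega) = (x + 2*y) dx ∧ dy ∧ dz + (-2*w) dx ∧ dy ∧ dw + (w - 3*y) dx ∧ dz ∧ dw + (-3*x) dy ∧ dz ∧ dw

For a 2-form omega = sum_{i<j} g_{ij} dx_i ∧ dx_j, the exterior derivative is
  d(omega) = sum_{i<j} d(g_{ij}) ∧ dx_i ∧ dx_j = sum_{i<j, k} (∂g_{ij}/∂x_k) dx_k ∧ dx_i ∧ dx_j.
Expand each term, using dx_k ∧ dx_i ∧ dx_j = sgn(permutation) dx_{(a)} ∧ dx_{(b)} ∧ dx_{(c)} with (a < b < c) sorted:
  d(-2*x*y + x*z + 2*y*z) includes (∂/∂z)(-2*x*y + x*z + 2*y*z) dz = (x + 2*y) dz, which multiplied by dx ∧ dy gives (x + 2*y) dx ∧ dy ∧ dz
  d(w*(w - 2*x)) includes (∂/∂x)(w*(w - 2*x)) dx = (-2*w) dx, which multiplied by dy ∧ dw gives (-2*w) dx ∧ dy ∧ dw
  d(x*(w - 3*y)) includes (∂/∂x)(x*(w - 3*y)) dx = (w - 3*y) dx, which multiplied by dz ∧ dw gives (w - 3*y) dx ∧ dz ∧ dw
  d(x*(w - 3*y)) includes (∂/∂y)(x*(w - 3*y)) dy = (-3*x) dy, which multiplied by dz ∧ dw gives (-3*x) dy ∧ dz ∧ dw
Collecting like 3-forms: d(omega) = (x + 2*y) dx ∧ dy ∧ dz + (-2*w) dx ∧ dy ∧ dw + (w - 3*y) dx ∧ dz ∧ dw + (-3*x) dy ∧ dz ∧ dw.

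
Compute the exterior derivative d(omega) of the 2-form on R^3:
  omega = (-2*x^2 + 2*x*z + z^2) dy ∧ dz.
d(omega) = (-4*x + 2*z) dx ∧ dy ∧ dz

For a 2-form omega = sum_{i<j} g_{ij} dx_i ∧ dx_j, the exterior derivative is
  d(omega) = sum_{i<j} d(g_{ij}) ∧ dx_i ∧ dx_j = sum_{i<j, k} (∂g_{ij}/∂x_k) dx_k ∧ dx_i ∧ dx_j.
Expand each term, using dx_k ∧ dx_i ∧ dx_j = sgn(permutation) dx_{(a)} ∧ dx_{(b)} ∧ dx_{(c)} with (a < b < c) sorted:
  d(-2*x^2 + 2*x*z + z^2) includes (∂/∂x)(-2*x^2 + 2*x*z + z^2) dx = (-4*x + 2*z) dx, which multiplied by dy ∧ dz gives (-4*x + 2*z) dx ∧ dy ∧ dz
Collecting like 3-forms: d(omega) = (-4*x + 2*z) dx ∧ dy ∧ dz.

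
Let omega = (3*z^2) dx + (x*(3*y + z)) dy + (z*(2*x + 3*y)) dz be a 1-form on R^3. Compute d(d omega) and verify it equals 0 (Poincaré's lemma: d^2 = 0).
d(d omega) = 0

Step 1: d omega = sum_{i<j} (∂f_j/∂x_i - ∂f_i/∂x_j) dx_i ∧ dx_j:
  coeff of dx ∧ dy: 3*y + z
  coeff of dx ∧ dz: -4*z
  coeff of dy ∧ dz: -x + 3*z
Step 2: Apply d again to each 2-form coefficient. The only possible 3-form in R^3 is dx ∧ dy ∧ dz, with coefficient
  ∂(coeff of dy∧dz)/∂x - ∂(coeff of dx∧dz)/∂y + ∂(coeff of dx∧dy)/∂z
  = ∂/∂x (-x + 3*z) - ∂/∂y (-4*z) + ∂/∂z (3*y + z).
Each of these terms simplifies to sums of mixed partials that cancel in pairs. The result is 0 (by equality of mixed partials for smooth functions — Schwarz / Clairaut).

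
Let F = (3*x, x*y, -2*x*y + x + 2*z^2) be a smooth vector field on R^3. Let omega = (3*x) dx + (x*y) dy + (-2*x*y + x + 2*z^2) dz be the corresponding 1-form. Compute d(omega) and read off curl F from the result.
d(omega) = (-2*x) dy ∧ dz + (2*y - 1) dz ∧ dx + (y) dx ∧ dy; curl F = (-2*x, 2*y - 1, y)

d omega = sum_{i<j} (∂f_j/∂x_i - ∂f_i/∂x_j) dx_i ∧ dx_j. Under the identification (dy ∧ dz, dz ∧ dx, dx ∧ dy) ↔ (e_x, e_y, e_z), the coefficients are exactly the components of curl F. Compute:
  ∂R/∂y - ∂Q/∂z = (-2*x) - (0) = -2*x
  ∂P/∂z - ∂R/∂x = (0) - (1 - 2*y) = 2*y - 1
  ∂Q/∂x - ∂P/∂y = (y) - (0) = y.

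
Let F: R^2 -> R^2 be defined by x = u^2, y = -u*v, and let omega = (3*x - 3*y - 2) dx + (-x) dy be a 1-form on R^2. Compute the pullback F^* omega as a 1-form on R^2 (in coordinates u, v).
F^* omega = (u*(6*u^2 + 7*u*v - 4)) du + (u^3) dv

Using F^*(f dg) = (f ∘ F) d(g ∘ F), substitute each coordinate x_i by F_i(u, v) in f_i, and replace dx_i by d F_i = (∂F_i/∂u) du + (∂F_i/∂v) dv.
  For the x component: f_1(F) = 3*u^2 + 3*u*v - 2; d F_1 = (2*u) du + (0) dv
  For the y component: f_2(F) = -u^2; d F_2 = (-v) du + (-u) dv
Combining and collecting du, dv coefficients:
  coeff of du: u*(6*u^2 + 7*u*v - 4)
  coeff of dv: u^3
F^* omega = (u*(6*u^2 + 7*u*v - 4)) du + (u^3) dv.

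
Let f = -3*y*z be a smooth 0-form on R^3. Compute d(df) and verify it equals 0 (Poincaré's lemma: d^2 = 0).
d(df) = 0

Step 1: df = sum_i (∂f/∂x_i) dx_i = (0) dx + (-3*z) dy + (-3*y) dz.
Step 2: Apply d again. Using the 1-form formula, the coefficient of dx ∧ dy in d(df) is ∂^2 f/∂x ∂y - ∂^2 f/∂y ∂x = (0) - (0) = 0 (equality of mixed partials for smooth f).
Similarly for dx ∧ dz and dy ∧ dz — all coefficients vanish. So d(df) = 0.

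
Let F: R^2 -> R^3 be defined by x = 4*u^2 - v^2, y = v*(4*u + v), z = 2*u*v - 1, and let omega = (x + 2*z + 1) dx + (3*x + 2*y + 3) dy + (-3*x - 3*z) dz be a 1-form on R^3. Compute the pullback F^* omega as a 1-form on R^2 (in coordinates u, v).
F^* omega = (32*u^3 + 56*u^2*v + 12*u*v^2 - 8*u + 2*v^3 + 18*v) du + (24*u^3 + 36*u^2*v + 10*u*v^2 + 18*u + 8*v) dv

Using F^*(f dg) = (f ∘ F) d(g ∘ F), substitute each coordinate x_i by F_i(u, v) in f_i, and replace dx_i by d F_i = (∂F_i/∂u) du + (∂F_i/∂v) dv.
  For the x component: f_1(F) = 4*u^2 + 4*u*v - v^2 - 1; d F_1 = (8*u) du + (-2*v) dv
  For the y component: f_2(F) = 12*u^2 + 8*u*v - v^2 + 3; d F_2 = (4*v) du + (4*u + 2*v) dv
  For the z component: f_3(F) = -12*u^2 - 6*u*v + 3*v^2 + 3; d F_3 = (2*v) du + (2*u) dv
Combining and collecting du, dv coefficients:
  coeff of du: 32*u^3 + 56*u^2*v + 12*u*v^2 - 8*u + 2*v^3 + 18*v
  coeff of dv: 24*u^3 + 36*u^2*v + 10*u*v^2 + 18*u + 8*v
F^* omega = (32*u^3 + 56*u^2*v + 12*u*v^2 - 8*u + 2*v^3 + 18*v) du + (24*u^3 + 36*u^2*v + 10*u*v^2 + 18*u + 8*v) dv.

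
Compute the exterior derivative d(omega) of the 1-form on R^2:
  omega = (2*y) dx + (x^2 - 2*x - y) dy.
d(omega) = (2*x - 4) dx ∧ dy

For a 1-form omega = sum_i f_i dx_i, the exterior derivative is
  d(omega) = sum_{i < j} (∂f_j/∂x_i - ∂f_i/∂x_j) dx_i ∧ dx_j.
  coefficient of dx ∧ dy: ∂f_2/∂x - ∂f_1/∂y = ∂(x^2 - 2*x - y)/∂x - ∂(2*y)/∂y = 2*x - 4
Assembling: d(omega) = (2*x - 4) dx ∧ dy.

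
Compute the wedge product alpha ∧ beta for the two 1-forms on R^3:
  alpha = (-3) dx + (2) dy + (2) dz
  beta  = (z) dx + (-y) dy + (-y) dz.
alpha ∧ beta = (3*y - 2*z) dx ∧ dy + (3*y - 2*z) dx ∧ dz

Distribute the wedge, using dx_i ∧ dx_j = -dx_j ∧ dx_i and dx_i ∧ dx_i = 0. For each pair (i, j) with i < j, the coefficient of dx_i ∧ dx_j in alpha ∧ beta is (alpha_i * beta_j - alpha_j * beta_i). Collecting: alpha ∧ beta = (3*y - 2*z) dx ∧ dy + (3*y - 2*z) dx ∧ dz.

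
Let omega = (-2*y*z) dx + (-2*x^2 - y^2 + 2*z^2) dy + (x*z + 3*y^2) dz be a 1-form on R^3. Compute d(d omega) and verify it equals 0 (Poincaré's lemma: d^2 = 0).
d(d omega) = 0

Step 1: d omega = sum_{i<j} (∂f_j/∂x_i - ∂f_i/∂x_j) dx_i ∧ dx_j:
  coeff of dx ∧ dy: -4*x + 2*z
  coeff of dx ∧ dz: 2*y + z
  coeff of dy ∧ dz: 6*y - 4*z
Step 2: Apply d again to each 2-form coefficient. The only possible 3-form in R^3 is dx ∧ dy ∧ dz, with coefficient
  ∂(coeff of dy∧dz)/∂x - ∂(coeff of dx∧dz)/∂y + ∂(coeff of dx∧dy)/∂z
  = ∂/∂x (6*y - 4*z) - ∂/∂y (2*y + z) + ∂/∂z (-4*x + 2*z).
Each of these terms simplifies to sums of mixed partials that cancel in pairs. The result is 0 (by equality of mixed partials for smooth functions — Schwarz / Clairaut).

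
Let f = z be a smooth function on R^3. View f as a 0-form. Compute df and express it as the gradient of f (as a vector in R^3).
df = (0) dx + (0) dy + (1) dz; grad f = (0, 0, 1)

For a 0-form f, d f = (∂f/∂x) dx + (∂f/∂y) dy + (∂f/∂z) dz. The components of the vector representation are exactly the entries of grad f in Cartesian coordinates:
  ∂f/∂x = 0
  ∂f/∂y = 0
  ∂f/∂z = 1.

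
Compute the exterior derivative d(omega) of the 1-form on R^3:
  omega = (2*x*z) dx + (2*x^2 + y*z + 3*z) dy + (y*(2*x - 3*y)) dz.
d(omega) = (4*x) dx ∧ dy + (-2*x + 2*y) dx ∧ dz + (2*x - 7*y - 3) dy ∧ dz

For a 1-form omega = sum_i f_i dx_i, the exterior derivative is
  d(omega) = sum_{i < j} (∂f_j/∂x_i - ∂f_i/∂x_j) dx_i ∧ dx_j.
  coefficient of dx ∧ dy: ∂f_2/∂x - ∂f_1/∂y = ∂(2*x^2 + y*z + 3*z)/∂x - ∂(2*x*z)/∂y = 4*x
  coefficient of dx ∧ dz: ∂f_3/∂x - ∂f_1/∂z = ∂(y*(2*x - 3*y))/∂x - ∂(2*x*z)/∂z = -2*x + 2*y
  coefficient of dy ∧ dz: ∂f_3/∂y - ∂f_2/∂z = ∂(y*(2*x - 3*y))/∂y - ∂(2*x^2 + y*z + 3*z)/∂z = 2*x - 7*y - 3
Assembling: d(omega) = (4*x) dx ∧ dy + (-2*x + 2*y) dx ∧ dz + (2*x - 7*y - 3) dy ∧ dz.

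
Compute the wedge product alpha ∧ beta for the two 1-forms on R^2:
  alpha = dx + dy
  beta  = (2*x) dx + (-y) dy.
alpha ∧ beta = (-2*x - y) dx ∧ dy

Distribute the wedge, using dx_i ∧ dx_j = -dx_j ∧ dx_i and dx_i ∧ dx_i = 0. For each pair (i, j) with i < j, the coefficient of dx_i ∧ dx_j in alpha ∧ beta is (alpha_i * beta_j - alpha_j * beta_i). Collecting: alpha ∧ beta = (-2*x - y) dx ∧ dy.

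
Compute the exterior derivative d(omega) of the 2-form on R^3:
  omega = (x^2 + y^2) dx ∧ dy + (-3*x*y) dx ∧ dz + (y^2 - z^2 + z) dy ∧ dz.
d(omega) = (3*x) dx ∧ dy ∧ dz

For a 2-form omega = sum_{i<j} g_{ij} dx_i ∧ dx_j, the exterior derivative is
  d(omega) = sum_{i<j} d(g_{ij}) ∧ dx_i ∧ dx_j = sum_{i<j, k} (∂g_{ij}/∂x_k) dx_k ∧ dx_i ∧ dx_j.
Expand each term, using dx_k ∧ dx_i ∧ dx_j = sgn(permutation) dx_{(a)} ∧ dx_{(b)} ∧ dx_{(c)} with (a < b < c) sorted:
  d(-3*x*y) includes (∂/∂y)(-3*x*y) dy = (-3*x) dy, which multiplied by dx ∧ dz gives (3*x) dx ∧ dy ∧ dz
Collecting like 3-forms: d(omega) = (3*x) dx ∧ dy ∧ dz.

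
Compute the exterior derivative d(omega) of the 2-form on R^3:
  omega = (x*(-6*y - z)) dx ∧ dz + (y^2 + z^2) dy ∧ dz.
d(omega) = (6*x) dx ∧ dy ∧ dz

For a 2-form omega = sum_{i<j} g_{ij} dx_i ∧ dx_j, the exterior derivative is
  d(omega) = sum_{i<j} d(g_{ij}) ∧ dx_i ∧ dx_j = sum_{i<j, k} (∂g_{ij}/∂x_k) dx_k ∧ dx_i ∧ dx_j.
Expand each term, using dx_k ∧ dx_i ∧ dx_j = sgn(permutation) dx_{(a)} ∧ dx_{(b)} ∧ dx_{(c)} with (a < b < c) sorted:
  d(x*(-6*y - z)) includes (∂/∂y)(x*(-6*y - z)) dy = (-6*x) dy, which multiplied by dx ∧ dz gives (6*x) dx ∧ dy ∧ dz
Collecting like 3-forms: d(omega) = (6*x) dx ∧ dy ∧ dz.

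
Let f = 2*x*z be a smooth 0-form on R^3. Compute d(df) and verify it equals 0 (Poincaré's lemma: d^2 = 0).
d(df) = 0

Step 1: df = sum_i (∂f/∂x_i) dx_i = (2*z) dx + (0) dy + (2*x) dz.
Step 2: Apply d again. Using the 1-form formula, the coefficient of dx ∧ dy in d(df) is ∂^2 f/∂x ∂y - ∂^2 f/∂y ∂x = (0) - (0) = 0 (equality of mixed partials for smooth f).
Similarly for dx ∧ dz and dy ∧ dz — all coefficients vanish. So d(df) = 0.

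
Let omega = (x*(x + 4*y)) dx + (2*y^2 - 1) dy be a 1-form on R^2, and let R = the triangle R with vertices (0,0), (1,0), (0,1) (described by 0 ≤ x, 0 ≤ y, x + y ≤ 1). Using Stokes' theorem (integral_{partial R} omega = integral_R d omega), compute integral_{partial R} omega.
integral_(partial R) omega = -2/3

Stokes: integral_partial_R omega = integral_R d omega with d omega = (∂Q/∂x - ∂P/∂y) dx ∧ dy.
  ∂Q/∂x = 0
  ∂P/∂y = 4*x
  integrand = ∂Q/∂x - ∂P/∂y = -4*x.
Integrating over R: integral_0^1 integral_0^{1-x} (-4*x) dy dx = -2/3.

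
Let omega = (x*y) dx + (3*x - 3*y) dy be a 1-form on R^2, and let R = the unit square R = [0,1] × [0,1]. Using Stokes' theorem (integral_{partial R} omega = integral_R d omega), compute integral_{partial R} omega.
integral_(partial R) omega = 5/2

Stokes: integral_partial_R omega = integral_R d omega with d omega = (∂Q/∂x - ∂P/∂y) dx ∧ dy.
  ∂Q/∂x = 3
  ∂P/∂y = x
  integrand = ∂Q/∂x - ∂P/∂y = 3 - x.
Integrating over R: integral_0^1 integral_0^1 (3 - x) dx dy = 5/2.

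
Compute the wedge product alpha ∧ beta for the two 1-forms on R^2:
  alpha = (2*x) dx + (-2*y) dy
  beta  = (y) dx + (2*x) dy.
alpha ∧ beta = (4*x^2 + 2*y^2) dx ∧ dy

Distribute the wedge, using dx_i ∧ dx_j = -dx_j ∧ dx_i and dx_i ∧ dx_i = 0. For each pair (i, j) with i < j, the coefficient of dx_i ∧ dx_j in alpha ∧ beta is (alpha_i * beta_j - alpha_j * beta_i). Collecting: alpha ∧ beta = (4*x^2 + 2*y^2) dx ∧ dy.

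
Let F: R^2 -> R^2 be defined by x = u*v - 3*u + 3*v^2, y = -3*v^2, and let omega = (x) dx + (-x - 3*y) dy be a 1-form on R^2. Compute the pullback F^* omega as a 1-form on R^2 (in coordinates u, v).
F^* omega = (u*v^2 - 6*u*v + 9*u + 3*v^3 - 9*v^2) du + (u^2*v - 3*u^2 + 15*u*v^2 - 36*u*v - 18*v^3) dv

Using F^*(f dg) = (f ∘ F) d(g ∘ F), substitute each coordinate x_i by F_i(u, v) in f_i, and replace dx_i by d F_i = (∂F_i/∂u) du + (∂F_i/∂v) dv.
  For the x component: f_1(F) = u*v - 3*u + 3*v^2; d F_1 = (v - 3) du + (u + 6*v) dv
  For the y component: f_2(F) = -u*v + 3*u + 6*v^2; d F_2 = (0) du + (-6*v) dv
Combining and collecting du, dv coefficients:
  coeff of du: u*v^2 - 6*u*v + 9*u + 3*v^3 - 9*v^2
  coeff of dv: u^2*v - 3*u^2 + 15*u*v^2 - 36*u*v - 18*v^3
F^* omega = (u*v^2 - 6*u*v + 9*u + 3*v^3 - 9*v^2) du + (u^2*v - 3*u^2 + 15*u*v^2 - 36*u*v - 18*v^3) dv.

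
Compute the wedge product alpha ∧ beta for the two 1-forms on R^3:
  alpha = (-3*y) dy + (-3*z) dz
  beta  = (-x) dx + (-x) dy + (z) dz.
alpha ∧ beta = (-3*x*y) dx ∧ dy + (-3*z*(x + y)) dy ∧ dz + (-3*x*z) dx ∧ dz

Distribute the wedge, using dx_i ∧ dx_j = -dx_j ∧ dx_i and dx_i ∧ dx_i = 0. For each pair (i, j) with i < j, the coefficient of dx_i ∧ dx_j in alpha ∧ beta is (alpha_i * beta_j - alpha_j * beta_i). Collecting: alpha ∧ beta = (-3*x*y) dx ∧ dy + (-3*z*(x + y)) dy ∧ dz + (-3*x*z) dx ∧ dz.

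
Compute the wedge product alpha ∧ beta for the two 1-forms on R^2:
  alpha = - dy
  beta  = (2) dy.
alpha ∧ beta = 0

Distribute the wedge, using dx_i ∧ dx_j = -dx_j ∧ dx_i and dx_i ∧ dx_i = 0. For each pair (i, j) with i < j, the coefficient of dx_i ∧ dx_j in alpha ∧ beta is (alpha_i * beta_j - alpha_j * beta_i). Collecting: alpha ∧ beta = 0.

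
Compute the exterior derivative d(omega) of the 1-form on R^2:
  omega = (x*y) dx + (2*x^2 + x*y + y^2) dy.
d(omega) = (3*x + y) dx ∧ dy

For a 1-form omega = sum_i f_i dx_i, the exterior derivative is
  d(omega) = sum_{i < j} (∂f_j/∂x_i - ∂f_i/∂x_j) dx_i ∧ dx_j.
  coefficient of dx ∧ dy: ∂f_2/∂x - ∂f_1/∂y = ∂(2*x^2 + x*y + y^2)/∂x - ∂(x*y)/∂y = 3*x + y
Assembling: d(omega) = (3*x + y) dx ∧ dy.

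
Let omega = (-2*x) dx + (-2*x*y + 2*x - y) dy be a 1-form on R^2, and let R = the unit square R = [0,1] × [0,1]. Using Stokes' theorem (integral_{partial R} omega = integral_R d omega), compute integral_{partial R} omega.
integral_(partial R) omega = 1

Stokes: integral_partial_R omega = integral_R d omega with d omega = (∂Q/∂x - ∂P/∂y) dx ∧ dy.
  ∂Q/∂x = 2 - 2*y
  ∂P/∂y = 0
  integrand = ∂Q/∂x - ∂P/∂y = 2 - 2*y.
Integrating over R: integral_0^1 integral_0^1 (2 - 2*y) dx dy = 1.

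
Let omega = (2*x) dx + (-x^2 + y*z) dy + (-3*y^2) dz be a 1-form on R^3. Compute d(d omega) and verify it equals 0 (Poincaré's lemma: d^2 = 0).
d(d omega) = 0

Step 1: d omega = sum_{i<j} (∂f_j/∂x_i - ∂f_i/∂x_j) dx_i ∧ dx_j:
  coeff of dx ∧ dy: -2*x
  coeff of dx ∧ dz: 0
  coeff of dy ∧ dz: -7*y
Step 2: Apply d again to each 2-form coefficient. The only possible 3-form in R^3 is dx ∧ dy ∧ dz, with coefficient
  ∂(coeff of dy∧dz)/∂x - ∂(coeff of dx∧dz)/∂y + ∂(coeff of dx∧dy)/∂z
  = ∂/∂x (-7*y) - ∂/∂y (0) + ∂/∂z (-2*x).
Each of these terms simplifies to sums of mixed partials that cancel in pairs. The result is 0 (by equality of mixed partials for smooth functions — Schwarz / Clairaut).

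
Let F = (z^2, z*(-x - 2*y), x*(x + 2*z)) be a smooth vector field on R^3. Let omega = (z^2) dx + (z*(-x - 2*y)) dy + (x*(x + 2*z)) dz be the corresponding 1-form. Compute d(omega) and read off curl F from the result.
d(omega) = (x + 2*y) dy ∧ dz + (-2*x) dz ∧ dx + (-z) dx ∧ dy; curl F = (x + 2*y, -2*x, -z)

d omega = sum_{i<j} (∂f_j/∂x_i - ∂f_i/∂x_j) dx_i ∧ dx_j. Under the identification (dy ∧ dz, dz ∧ dx, dx ∧ dy) ↔ (e_x, e_y, e_z), the coefficients are exactly the components of curl F. Compute:
  ∂R/∂y - ∂Q/∂z = (0) - (-x - 2*y) = x + 2*y
  ∂P/∂z - ∂R/∂x = (2*z) - (2*x + 2*z) = -2*x
  ∂Q/∂x - ∂P/∂y = (-z) - (0) = -z.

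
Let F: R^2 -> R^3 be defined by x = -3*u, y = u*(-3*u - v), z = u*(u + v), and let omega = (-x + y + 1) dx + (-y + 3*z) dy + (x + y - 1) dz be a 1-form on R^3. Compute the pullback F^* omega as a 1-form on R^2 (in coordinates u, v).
F^* omega = (-42*u^3 - 35*u^2*v + 3*u^2 - 5*u*v^2 - 11*u - v - 3) du + (u*(-9*u^2 - 5*u*v - 3*u - 1)) dv

Using F^*(f dg) = (f ∘ F) d(g ∘ F), substitute each coordinate x_i by F_i(u, v) in f_i, and replace dx_i by d F_i = (∂F_i/∂u) du + (∂F_i/∂v) dv.
  For the x component: f_1(F) = -3*u^2 - u*v + 3*u + 1; d F_1 = (-3) du + (0) dv
  For the y component: f_2(F) = 2*u*(3*u + 2*v); d F_2 = (-6*u - v) du + (-u) dv
  For the z component: f_3(F) = -3*u^2 - u*v - 3*u - 1; d F_3 = (2*u + v) du + (u) dv
Combining and collecting du, dv coefficients:
  coeff of du: -42*u^3 - 35*u^2*v + 3*u^2 - 5*u*v^2 - 11*u - v - 3
  coeff of dv: u*(-9*u^2 - 5*u*v - 3*u - 1)
F^* omega = (-42*u^3 - 35*u^2*v + 3*u^2 - 5*u*v^2 - 11*u - v - 3) du + (u*(-9*u^2 - 5*u*v - 3*u - 1)) dv.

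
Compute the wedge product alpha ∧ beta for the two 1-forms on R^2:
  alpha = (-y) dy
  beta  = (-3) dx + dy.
alpha ∧ beta = (-3*y) dx ∧ dy

Distribute the wedge, using dx_i ∧ dx_j = -dx_j ∧ dx_i and dx_i ∧ dx_i = 0. For each pair (i, j) with i < j, the coefficient of dx_i ∧ dx_j in alpha ∧ beta is (alpha_i * beta_j - alpha_j * beta_i). Collecting: alpha ∧ beta = (-3*y) dx ∧ dy.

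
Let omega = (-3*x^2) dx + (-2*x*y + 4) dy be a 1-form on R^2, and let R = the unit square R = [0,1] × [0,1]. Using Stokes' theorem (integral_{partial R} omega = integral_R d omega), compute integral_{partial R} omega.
integral_(partial R) omega = -1

Stokes: integral_partial_R omega = integral_R d omega with d omega = (∂Q/∂x - ∂P/∂y) dx ∧ dy.
  ∂Q/∂x = -2*y
  ∂P/∂y = 0
  integrand = ∂Q/∂x - ∂P/∂y = -2*y.
Integrating over R: integral_0^1 integral_0^1 (-2*y) dx dy = -1.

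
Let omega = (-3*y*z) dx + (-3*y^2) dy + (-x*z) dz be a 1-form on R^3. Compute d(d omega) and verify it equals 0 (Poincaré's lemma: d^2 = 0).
d(d omega) = 0

Step 1: d omega = sum_{i<j} (∂f_j/∂x_i - ∂f_i/∂x_j) dx_i ∧ dx_j:
  coeff of dx ∧ dy: 3*z
  coeff of dx ∧ dz: 3*y - z
  coeff of dy ∧ dz: 0
Step 2: Apply d again to each 2-form coefficient. The only possible 3-form in R^3 is dx ∧ dy ∧ dz, with coefficient
  ∂(coeff of dy∧dz)/∂x - ∂(coeff of dx∧dz)/∂y + ∂(coeff of dx∧dy)/∂z
  = ∂/∂x (0) - ∂/∂y (3*y - z) + ∂/∂z (3*z).
Each of these terms simplifies to sums of mixed partials that cancel in pairs. The result is 0 (by equality of mixed partials for smooth functions — Schwarz / Clairaut).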